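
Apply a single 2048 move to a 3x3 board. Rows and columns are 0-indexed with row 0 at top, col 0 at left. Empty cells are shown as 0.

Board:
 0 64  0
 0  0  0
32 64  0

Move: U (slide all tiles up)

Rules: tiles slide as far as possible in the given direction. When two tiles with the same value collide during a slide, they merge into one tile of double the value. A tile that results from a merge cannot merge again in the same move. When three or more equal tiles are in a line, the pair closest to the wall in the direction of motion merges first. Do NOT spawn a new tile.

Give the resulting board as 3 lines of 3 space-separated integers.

Slide up:
col 0: [0, 0, 32] -> [32, 0, 0]
col 1: [64, 0, 64] -> [128, 0, 0]
col 2: [0, 0, 0] -> [0, 0, 0]

Answer:  32 128   0
  0   0   0
  0   0   0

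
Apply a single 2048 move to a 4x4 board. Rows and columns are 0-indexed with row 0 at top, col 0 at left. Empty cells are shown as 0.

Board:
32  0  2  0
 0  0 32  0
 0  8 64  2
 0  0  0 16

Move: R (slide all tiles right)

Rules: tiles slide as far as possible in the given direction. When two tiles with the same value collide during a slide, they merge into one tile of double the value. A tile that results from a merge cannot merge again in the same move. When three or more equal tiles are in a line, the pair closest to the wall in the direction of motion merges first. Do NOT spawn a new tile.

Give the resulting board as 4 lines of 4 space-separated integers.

Answer:  0  0 32  2
 0  0  0 32
 0  8 64  2
 0  0  0 16

Derivation:
Slide right:
row 0: [32, 0, 2, 0] -> [0, 0, 32, 2]
row 1: [0, 0, 32, 0] -> [0, 0, 0, 32]
row 2: [0, 8, 64, 2] -> [0, 8, 64, 2]
row 3: [0, 0, 0, 16] -> [0, 0, 0, 16]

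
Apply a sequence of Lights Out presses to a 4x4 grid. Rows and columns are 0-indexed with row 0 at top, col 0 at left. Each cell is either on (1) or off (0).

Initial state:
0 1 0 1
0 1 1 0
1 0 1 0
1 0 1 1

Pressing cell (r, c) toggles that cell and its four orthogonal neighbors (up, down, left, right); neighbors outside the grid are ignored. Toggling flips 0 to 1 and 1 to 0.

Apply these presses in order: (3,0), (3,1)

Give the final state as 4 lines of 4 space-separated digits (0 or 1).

After press 1 at (3,0):
0 1 0 1
0 1 1 0
0 0 1 0
0 1 1 1

After press 2 at (3,1):
0 1 0 1
0 1 1 0
0 1 1 0
1 0 0 1

Answer: 0 1 0 1
0 1 1 0
0 1 1 0
1 0 0 1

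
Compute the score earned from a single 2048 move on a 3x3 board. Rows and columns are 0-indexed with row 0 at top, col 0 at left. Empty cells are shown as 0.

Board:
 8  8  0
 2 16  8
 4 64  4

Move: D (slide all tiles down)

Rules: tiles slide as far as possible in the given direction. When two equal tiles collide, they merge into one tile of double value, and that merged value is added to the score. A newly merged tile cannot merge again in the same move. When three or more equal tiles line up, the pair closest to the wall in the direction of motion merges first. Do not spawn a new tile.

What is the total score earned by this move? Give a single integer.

Answer: 0

Derivation:
Slide down:
col 0: [8, 2, 4] -> [8, 2, 4]  score +0 (running 0)
col 1: [8, 16, 64] -> [8, 16, 64]  score +0 (running 0)
col 2: [0, 8, 4] -> [0, 8, 4]  score +0 (running 0)
Board after move:
 8  8  0
 2 16  8
 4 64  4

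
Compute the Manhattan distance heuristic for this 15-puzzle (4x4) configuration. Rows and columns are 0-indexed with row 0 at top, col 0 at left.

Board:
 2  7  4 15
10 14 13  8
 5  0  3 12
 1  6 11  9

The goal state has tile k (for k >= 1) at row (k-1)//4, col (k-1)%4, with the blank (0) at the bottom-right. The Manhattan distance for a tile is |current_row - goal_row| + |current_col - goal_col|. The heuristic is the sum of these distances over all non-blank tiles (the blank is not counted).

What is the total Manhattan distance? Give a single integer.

Answer: 29

Derivation:
Tile 2: (0,0)->(0,1) = 1
Tile 7: (0,1)->(1,2) = 2
Tile 4: (0,2)->(0,3) = 1
Tile 15: (0,3)->(3,2) = 4
Tile 10: (1,0)->(2,1) = 2
Tile 14: (1,1)->(3,1) = 2
Tile 13: (1,2)->(3,0) = 4
Tile 8: (1,3)->(1,3) = 0
Tile 5: (2,0)->(1,0) = 1
Tile 3: (2,2)->(0,2) = 2
Tile 12: (2,3)->(2,3) = 0
Tile 1: (3,0)->(0,0) = 3
Tile 6: (3,1)->(1,1) = 2
Tile 11: (3,2)->(2,2) = 1
Tile 9: (3,3)->(2,0) = 4
Sum: 1 + 2 + 1 + 4 + 2 + 2 + 4 + 0 + 1 + 2 + 0 + 3 + 2 + 1 + 4 = 29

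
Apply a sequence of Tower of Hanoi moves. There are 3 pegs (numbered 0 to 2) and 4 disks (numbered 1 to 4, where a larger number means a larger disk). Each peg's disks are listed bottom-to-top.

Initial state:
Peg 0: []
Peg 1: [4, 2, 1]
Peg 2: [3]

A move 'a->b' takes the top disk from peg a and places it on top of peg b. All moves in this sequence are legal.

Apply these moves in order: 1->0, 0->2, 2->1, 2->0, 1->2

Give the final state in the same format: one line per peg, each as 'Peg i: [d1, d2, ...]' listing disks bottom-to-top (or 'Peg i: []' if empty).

Answer: Peg 0: [3]
Peg 1: [4, 2]
Peg 2: [1]

Derivation:
After move 1 (1->0):
Peg 0: [1]
Peg 1: [4, 2]
Peg 2: [3]

After move 2 (0->2):
Peg 0: []
Peg 1: [4, 2]
Peg 2: [3, 1]

After move 3 (2->1):
Peg 0: []
Peg 1: [4, 2, 1]
Peg 2: [3]

After move 4 (2->0):
Peg 0: [3]
Peg 1: [4, 2, 1]
Peg 2: []

After move 5 (1->2):
Peg 0: [3]
Peg 1: [4, 2]
Peg 2: [1]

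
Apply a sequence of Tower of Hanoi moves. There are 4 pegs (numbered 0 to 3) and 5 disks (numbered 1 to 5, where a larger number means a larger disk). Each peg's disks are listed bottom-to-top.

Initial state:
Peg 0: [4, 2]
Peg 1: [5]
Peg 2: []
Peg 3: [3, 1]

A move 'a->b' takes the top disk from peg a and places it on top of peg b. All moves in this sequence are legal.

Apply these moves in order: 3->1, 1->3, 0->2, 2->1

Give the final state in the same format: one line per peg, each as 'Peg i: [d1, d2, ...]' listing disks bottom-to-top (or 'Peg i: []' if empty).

After move 1 (3->1):
Peg 0: [4, 2]
Peg 1: [5, 1]
Peg 2: []
Peg 3: [3]

After move 2 (1->3):
Peg 0: [4, 2]
Peg 1: [5]
Peg 2: []
Peg 3: [3, 1]

After move 3 (0->2):
Peg 0: [4]
Peg 1: [5]
Peg 2: [2]
Peg 3: [3, 1]

After move 4 (2->1):
Peg 0: [4]
Peg 1: [5, 2]
Peg 2: []
Peg 3: [3, 1]

Answer: Peg 0: [4]
Peg 1: [5, 2]
Peg 2: []
Peg 3: [3, 1]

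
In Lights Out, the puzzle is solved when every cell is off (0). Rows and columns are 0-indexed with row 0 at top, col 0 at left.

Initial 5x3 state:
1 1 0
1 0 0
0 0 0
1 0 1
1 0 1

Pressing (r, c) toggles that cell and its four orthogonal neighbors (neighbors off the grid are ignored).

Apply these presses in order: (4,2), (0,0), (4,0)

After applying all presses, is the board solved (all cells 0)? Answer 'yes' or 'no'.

Answer: yes

Derivation:
After press 1 at (4,2):
1 1 0
1 0 0
0 0 0
1 0 0
1 1 0

After press 2 at (0,0):
0 0 0
0 0 0
0 0 0
1 0 0
1 1 0

After press 3 at (4,0):
0 0 0
0 0 0
0 0 0
0 0 0
0 0 0

Lights still on: 0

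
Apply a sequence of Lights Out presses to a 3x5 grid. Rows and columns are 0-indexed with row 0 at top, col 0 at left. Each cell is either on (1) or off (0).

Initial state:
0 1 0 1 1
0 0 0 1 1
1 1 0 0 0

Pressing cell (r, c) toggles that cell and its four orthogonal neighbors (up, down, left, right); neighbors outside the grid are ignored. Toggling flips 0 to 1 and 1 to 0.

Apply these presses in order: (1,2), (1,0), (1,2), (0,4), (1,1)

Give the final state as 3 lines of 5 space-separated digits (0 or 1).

Answer: 1 0 0 0 0
0 0 1 1 0
0 0 0 0 0

Derivation:
After press 1 at (1,2):
0 1 1 1 1
0 1 1 0 1
1 1 1 0 0

After press 2 at (1,0):
1 1 1 1 1
1 0 1 0 1
0 1 1 0 0

After press 3 at (1,2):
1 1 0 1 1
1 1 0 1 1
0 1 0 0 0

After press 4 at (0,4):
1 1 0 0 0
1 1 0 1 0
0 1 0 0 0

After press 5 at (1,1):
1 0 0 0 0
0 0 1 1 0
0 0 0 0 0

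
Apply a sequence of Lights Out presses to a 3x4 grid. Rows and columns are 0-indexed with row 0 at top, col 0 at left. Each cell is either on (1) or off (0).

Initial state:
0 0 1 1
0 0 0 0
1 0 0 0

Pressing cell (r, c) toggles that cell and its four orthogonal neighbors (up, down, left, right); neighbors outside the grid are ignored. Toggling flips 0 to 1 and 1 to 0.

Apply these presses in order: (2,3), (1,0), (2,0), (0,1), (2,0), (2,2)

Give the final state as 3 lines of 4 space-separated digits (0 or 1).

After press 1 at (2,3):
0 0 1 1
0 0 0 1
1 0 1 1

After press 2 at (1,0):
1 0 1 1
1 1 0 1
0 0 1 1

After press 3 at (2,0):
1 0 1 1
0 1 0 1
1 1 1 1

After press 4 at (0,1):
0 1 0 1
0 0 0 1
1 1 1 1

After press 5 at (2,0):
0 1 0 1
1 0 0 1
0 0 1 1

After press 6 at (2,2):
0 1 0 1
1 0 1 1
0 1 0 0

Answer: 0 1 0 1
1 0 1 1
0 1 0 0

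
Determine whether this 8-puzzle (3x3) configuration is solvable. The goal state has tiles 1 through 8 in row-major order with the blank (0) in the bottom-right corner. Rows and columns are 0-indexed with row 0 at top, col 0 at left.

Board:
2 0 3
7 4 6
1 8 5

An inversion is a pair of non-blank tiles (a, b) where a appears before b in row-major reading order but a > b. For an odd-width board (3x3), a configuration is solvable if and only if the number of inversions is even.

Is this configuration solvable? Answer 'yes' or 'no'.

Inversions (pairs i<j in row-major order where tile[i] > tile[j] > 0): 10
10 is even, so the puzzle is solvable.

Answer: yes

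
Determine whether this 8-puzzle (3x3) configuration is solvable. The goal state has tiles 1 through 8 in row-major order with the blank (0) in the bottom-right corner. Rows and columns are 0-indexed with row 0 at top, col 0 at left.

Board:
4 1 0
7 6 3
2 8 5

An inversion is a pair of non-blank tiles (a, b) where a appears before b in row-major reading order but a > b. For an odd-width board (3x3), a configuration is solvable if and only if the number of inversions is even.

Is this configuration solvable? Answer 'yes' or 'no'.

Answer: yes

Derivation:
Inversions (pairs i<j in row-major order where tile[i] > tile[j] > 0): 12
12 is even, so the puzzle is solvable.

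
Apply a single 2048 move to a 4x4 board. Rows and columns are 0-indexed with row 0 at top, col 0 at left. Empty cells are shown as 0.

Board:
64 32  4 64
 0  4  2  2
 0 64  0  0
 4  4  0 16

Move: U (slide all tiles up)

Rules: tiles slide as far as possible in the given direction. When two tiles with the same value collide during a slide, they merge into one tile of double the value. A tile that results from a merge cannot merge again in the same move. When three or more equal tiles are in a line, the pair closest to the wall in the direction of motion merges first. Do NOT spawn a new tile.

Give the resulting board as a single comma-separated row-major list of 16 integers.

Slide up:
col 0: [64, 0, 0, 4] -> [64, 4, 0, 0]
col 1: [32, 4, 64, 4] -> [32, 4, 64, 4]
col 2: [4, 2, 0, 0] -> [4, 2, 0, 0]
col 3: [64, 2, 0, 16] -> [64, 2, 16, 0]

Answer: 64, 32, 4, 64, 4, 4, 2, 2, 0, 64, 0, 16, 0, 4, 0, 0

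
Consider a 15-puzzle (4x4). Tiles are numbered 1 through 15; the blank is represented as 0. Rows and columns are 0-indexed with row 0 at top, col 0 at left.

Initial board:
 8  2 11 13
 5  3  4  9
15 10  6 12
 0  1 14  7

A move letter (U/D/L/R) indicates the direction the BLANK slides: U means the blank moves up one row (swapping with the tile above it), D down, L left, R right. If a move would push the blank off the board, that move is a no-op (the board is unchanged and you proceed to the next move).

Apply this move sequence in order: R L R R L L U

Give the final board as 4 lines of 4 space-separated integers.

After move 1 (R):
 8  2 11 13
 5  3  4  9
15 10  6 12
 1  0 14  7

After move 2 (L):
 8  2 11 13
 5  3  4  9
15 10  6 12
 0  1 14  7

After move 3 (R):
 8  2 11 13
 5  3  4  9
15 10  6 12
 1  0 14  7

After move 4 (R):
 8  2 11 13
 5  3  4  9
15 10  6 12
 1 14  0  7

After move 5 (L):
 8  2 11 13
 5  3  4  9
15 10  6 12
 1  0 14  7

After move 6 (L):
 8  2 11 13
 5  3  4  9
15 10  6 12
 0  1 14  7

After move 7 (U):
 8  2 11 13
 5  3  4  9
 0 10  6 12
15  1 14  7

Answer:  8  2 11 13
 5  3  4  9
 0 10  6 12
15  1 14  7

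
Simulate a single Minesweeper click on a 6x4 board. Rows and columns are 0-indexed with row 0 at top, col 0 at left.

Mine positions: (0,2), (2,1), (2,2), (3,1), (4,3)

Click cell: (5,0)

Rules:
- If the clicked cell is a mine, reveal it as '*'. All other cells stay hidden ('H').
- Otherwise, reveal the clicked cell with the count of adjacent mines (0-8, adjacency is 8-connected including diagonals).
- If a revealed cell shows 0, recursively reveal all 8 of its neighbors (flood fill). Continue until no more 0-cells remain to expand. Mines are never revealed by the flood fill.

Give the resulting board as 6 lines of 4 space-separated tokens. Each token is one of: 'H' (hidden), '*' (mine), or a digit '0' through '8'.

H H H H
H H H H
H H H H
H H H H
1 1 2 H
0 0 1 H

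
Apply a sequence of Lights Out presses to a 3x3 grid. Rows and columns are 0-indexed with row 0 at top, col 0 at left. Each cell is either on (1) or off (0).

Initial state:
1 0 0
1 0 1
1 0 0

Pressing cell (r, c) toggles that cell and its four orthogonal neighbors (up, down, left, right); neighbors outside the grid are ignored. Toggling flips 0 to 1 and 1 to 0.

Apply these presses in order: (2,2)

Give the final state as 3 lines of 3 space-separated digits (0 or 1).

Answer: 1 0 0
1 0 0
1 1 1

Derivation:
After press 1 at (2,2):
1 0 0
1 0 0
1 1 1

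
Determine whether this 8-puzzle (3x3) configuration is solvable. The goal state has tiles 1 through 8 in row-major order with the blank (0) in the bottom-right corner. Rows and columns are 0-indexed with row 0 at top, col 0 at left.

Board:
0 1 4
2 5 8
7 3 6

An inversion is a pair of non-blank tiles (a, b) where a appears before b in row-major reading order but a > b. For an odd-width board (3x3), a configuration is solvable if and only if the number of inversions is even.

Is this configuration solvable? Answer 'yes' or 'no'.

Inversions (pairs i<j in row-major order where tile[i] > tile[j] > 0): 8
8 is even, so the puzzle is solvable.

Answer: yes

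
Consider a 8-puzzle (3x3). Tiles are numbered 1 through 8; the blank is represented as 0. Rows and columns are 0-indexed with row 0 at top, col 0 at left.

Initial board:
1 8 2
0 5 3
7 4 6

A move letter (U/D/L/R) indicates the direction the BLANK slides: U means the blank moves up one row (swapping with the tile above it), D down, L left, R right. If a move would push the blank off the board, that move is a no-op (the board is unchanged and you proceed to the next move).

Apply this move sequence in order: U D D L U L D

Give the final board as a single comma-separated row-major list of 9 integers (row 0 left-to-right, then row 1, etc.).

After move 1 (U):
0 8 2
1 5 3
7 4 6

After move 2 (D):
1 8 2
0 5 3
7 4 6

After move 3 (D):
1 8 2
7 5 3
0 4 6

After move 4 (L):
1 8 2
7 5 3
0 4 6

After move 5 (U):
1 8 2
0 5 3
7 4 6

After move 6 (L):
1 8 2
0 5 3
7 4 6

After move 7 (D):
1 8 2
7 5 3
0 4 6

Answer: 1, 8, 2, 7, 5, 3, 0, 4, 6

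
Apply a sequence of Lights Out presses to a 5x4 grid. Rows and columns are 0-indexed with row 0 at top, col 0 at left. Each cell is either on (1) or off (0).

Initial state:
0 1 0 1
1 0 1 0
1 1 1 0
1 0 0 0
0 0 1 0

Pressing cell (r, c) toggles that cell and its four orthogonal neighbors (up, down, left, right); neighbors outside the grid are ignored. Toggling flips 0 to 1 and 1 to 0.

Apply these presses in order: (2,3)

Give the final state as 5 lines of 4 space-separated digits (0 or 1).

After press 1 at (2,3):
0 1 0 1
1 0 1 1
1 1 0 1
1 0 0 1
0 0 1 0

Answer: 0 1 0 1
1 0 1 1
1 1 0 1
1 0 0 1
0 0 1 0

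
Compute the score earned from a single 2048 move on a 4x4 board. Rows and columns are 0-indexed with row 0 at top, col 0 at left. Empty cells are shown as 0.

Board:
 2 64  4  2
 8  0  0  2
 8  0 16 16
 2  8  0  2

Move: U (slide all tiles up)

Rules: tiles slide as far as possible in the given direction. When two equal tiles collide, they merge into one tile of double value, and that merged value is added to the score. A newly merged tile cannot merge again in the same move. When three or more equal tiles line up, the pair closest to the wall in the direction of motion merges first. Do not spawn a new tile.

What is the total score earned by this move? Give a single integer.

Answer: 20

Derivation:
Slide up:
col 0: [2, 8, 8, 2] -> [2, 16, 2, 0]  score +16 (running 16)
col 1: [64, 0, 0, 8] -> [64, 8, 0, 0]  score +0 (running 16)
col 2: [4, 0, 16, 0] -> [4, 16, 0, 0]  score +0 (running 16)
col 3: [2, 2, 16, 2] -> [4, 16, 2, 0]  score +4 (running 20)
Board after move:
 2 64  4  4
16  8 16 16
 2  0  0  2
 0  0  0  0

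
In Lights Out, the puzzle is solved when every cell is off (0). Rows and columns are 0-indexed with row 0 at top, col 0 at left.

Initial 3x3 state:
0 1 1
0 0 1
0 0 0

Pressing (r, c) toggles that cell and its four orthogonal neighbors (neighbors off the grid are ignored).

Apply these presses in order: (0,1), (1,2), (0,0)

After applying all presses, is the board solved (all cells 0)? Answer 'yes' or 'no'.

After press 1 at (0,1):
1 0 0
0 1 1
0 0 0

After press 2 at (1,2):
1 0 1
0 0 0
0 0 1

After press 3 at (0,0):
0 1 1
1 0 0
0 0 1

Lights still on: 4

Answer: no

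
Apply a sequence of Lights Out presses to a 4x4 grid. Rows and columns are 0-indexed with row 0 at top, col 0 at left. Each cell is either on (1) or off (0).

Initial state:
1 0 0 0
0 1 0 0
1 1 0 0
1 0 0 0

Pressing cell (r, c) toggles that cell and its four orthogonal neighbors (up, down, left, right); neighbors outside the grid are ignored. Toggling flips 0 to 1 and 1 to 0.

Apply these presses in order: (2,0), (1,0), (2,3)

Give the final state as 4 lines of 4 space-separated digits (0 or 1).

After press 1 at (2,0):
1 0 0 0
1 1 0 0
0 0 0 0
0 0 0 0

After press 2 at (1,0):
0 0 0 0
0 0 0 0
1 0 0 0
0 0 0 0

After press 3 at (2,3):
0 0 0 0
0 0 0 1
1 0 1 1
0 0 0 1

Answer: 0 0 0 0
0 0 0 1
1 0 1 1
0 0 0 1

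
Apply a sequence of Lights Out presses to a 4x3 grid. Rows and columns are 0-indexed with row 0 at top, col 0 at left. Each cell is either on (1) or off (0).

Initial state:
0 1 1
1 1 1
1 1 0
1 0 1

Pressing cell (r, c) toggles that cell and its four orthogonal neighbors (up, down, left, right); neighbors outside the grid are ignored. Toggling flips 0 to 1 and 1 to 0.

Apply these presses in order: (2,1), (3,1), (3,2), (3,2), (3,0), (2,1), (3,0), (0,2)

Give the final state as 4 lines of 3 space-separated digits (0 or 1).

Answer: 0 0 0
1 1 0
1 0 0
0 1 0

Derivation:
After press 1 at (2,1):
0 1 1
1 0 1
0 0 1
1 1 1

After press 2 at (3,1):
0 1 1
1 0 1
0 1 1
0 0 0

After press 3 at (3,2):
0 1 1
1 0 1
0 1 0
0 1 1

After press 4 at (3,2):
0 1 1
1 0 1
0 1 1
0 0 0

After press 5 at (3,0):
0 1 1
1 0 1
1 1 1
1 1 0

After press 6 at (2,1):
0 1 1
1 1 1
0 0 0
1 0 0

After press 7 at (3,0):
0 1 1
1 1 1
1 0 0
0 1 0

After press 8 at (0,2):
0 0 0
1 1 0
1 0 0
0 1 0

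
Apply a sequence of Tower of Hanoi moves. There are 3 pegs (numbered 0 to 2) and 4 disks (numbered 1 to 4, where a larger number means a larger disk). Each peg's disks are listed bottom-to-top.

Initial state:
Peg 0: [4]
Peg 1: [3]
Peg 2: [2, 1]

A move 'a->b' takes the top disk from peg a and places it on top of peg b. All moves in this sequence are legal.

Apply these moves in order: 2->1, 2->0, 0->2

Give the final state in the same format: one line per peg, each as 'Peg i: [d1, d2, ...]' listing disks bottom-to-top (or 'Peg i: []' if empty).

Answer: Peg 0: [4]
Peg 1: [3, 1]
Peg 2: [2]

Derivation:
After move 1 (2->1):
Peg 0: [4]
Peg 1: [3, 1]
Peg 2: [2]

After move 2 (2->0):
Peg 0: [4, 2]
Peg 1: [3, 1]
Peg 2: []

After move 3 (0->2):
Peg 0: [4]
Peg 1: [3, 1]
Peg 2: [2]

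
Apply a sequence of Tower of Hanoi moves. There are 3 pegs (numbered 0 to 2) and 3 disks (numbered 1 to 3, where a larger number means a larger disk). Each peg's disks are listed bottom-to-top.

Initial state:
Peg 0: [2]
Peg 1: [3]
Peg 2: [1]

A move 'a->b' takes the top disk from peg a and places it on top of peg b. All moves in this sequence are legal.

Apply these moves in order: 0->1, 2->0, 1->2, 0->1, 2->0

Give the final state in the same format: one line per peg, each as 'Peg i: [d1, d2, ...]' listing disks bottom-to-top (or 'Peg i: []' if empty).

After move 1 (0->1):
Peg 0: []
Peg 1: [3, 2]
Peg 2: [1]

After move 2 (2->0):
Peg 0: [1]
Peg 1: [3, 2]
Peg 2: []

After move 3 (1->2):
Peg 0: [1]
Peg 1: [3]
Peg 2: [2]

After move 4 (0->1):
Peg 0: []
Peg 1: [3, 1]
Peg 2: [2]

After move 5 (2->0):
Peg 0: [2]
Peg 1: [3, 1]
Peg 2: []

Answer: Peg 0: [2]
Peg 1: [3, 1]
Peg 2: []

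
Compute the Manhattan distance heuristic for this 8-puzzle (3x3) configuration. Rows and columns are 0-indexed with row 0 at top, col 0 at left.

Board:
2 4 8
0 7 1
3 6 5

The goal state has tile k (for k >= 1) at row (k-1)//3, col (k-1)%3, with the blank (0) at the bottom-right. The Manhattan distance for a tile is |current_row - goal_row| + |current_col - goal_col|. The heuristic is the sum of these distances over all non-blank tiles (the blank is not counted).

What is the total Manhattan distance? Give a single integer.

Answer: 19

Derivation:
Tile 2: at (0,0), goal (0,1), distance |0-0|+|0-1| = 1
Tile 4: at (0,1), goal (1,0), distance |0-1|+|1-0| = 2
Tile 8: at (0,2), goal (2,1), distance |0-2|+|2-1| = 3
Tile 7: at (1,1), goal (2,0), distance |1-2|+|1-0| = 2
Tile 1: at (1,2), goal (0,0), distance |1-0|+|2-0| = 3
Tile 3: at (2,0), goal (0,2), distance |2-0|+|0-2| = 4
Tile 6: at (2,1), goal (1,2), distance |2-1|+|1-2| = 2
Tile 5: at (2,2), goal (1,1), distance |2-1|+|2-1| = 2
Sum: 1 + 2 + 3 + 2 + 3 + 4 + 2 + 2 = 19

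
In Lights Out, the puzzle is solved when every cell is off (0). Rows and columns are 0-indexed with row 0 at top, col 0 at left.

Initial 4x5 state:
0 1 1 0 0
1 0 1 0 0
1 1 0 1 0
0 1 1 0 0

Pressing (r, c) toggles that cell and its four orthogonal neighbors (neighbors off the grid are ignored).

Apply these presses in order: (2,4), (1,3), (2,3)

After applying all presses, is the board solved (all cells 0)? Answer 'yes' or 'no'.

Answer: no

Derivation:
After press 1 at (2,4):
0 1 1 0 0
1 0 1 0 1
1 1 0 0 1
0 1 1 0 1

After press 2 at (1,3):
0 1 1 1 0
1 0 0 1 0
1 1 0 1 1
0 1 1 0 1

After press 3 at (2,3):
0 1 1 1 0
1 0 0 0 0
1 1 1 0 0
0 1 1 1 1

Lights still on: 11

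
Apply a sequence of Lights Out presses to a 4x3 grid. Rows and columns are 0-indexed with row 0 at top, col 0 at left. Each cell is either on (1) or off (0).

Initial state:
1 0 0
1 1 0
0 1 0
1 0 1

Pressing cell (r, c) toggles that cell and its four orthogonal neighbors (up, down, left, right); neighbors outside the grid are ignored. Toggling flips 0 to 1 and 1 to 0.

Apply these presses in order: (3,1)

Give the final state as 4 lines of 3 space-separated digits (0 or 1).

After press 1 at (3,1):
1 0 0
1 1 0
0 0 0
0 1 0

Answer: 1 0 0
1 1 0
0 0 0
0 1 0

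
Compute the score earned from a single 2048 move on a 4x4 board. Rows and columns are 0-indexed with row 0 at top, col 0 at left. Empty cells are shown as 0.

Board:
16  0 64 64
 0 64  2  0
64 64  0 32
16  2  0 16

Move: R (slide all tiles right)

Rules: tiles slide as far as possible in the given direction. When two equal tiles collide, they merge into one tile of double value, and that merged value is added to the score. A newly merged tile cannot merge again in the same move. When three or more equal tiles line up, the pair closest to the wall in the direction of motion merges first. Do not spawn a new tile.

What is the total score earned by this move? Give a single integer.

Answer: 256

Derivation:
Slide right:
row 0: [16, 0, 64, 64] -> [0, 0, 16, 128]  score +128 (running 128)
row 1: [0, 64, 2, 0] -> [0, 0, 64, 2]  score +0 (running 128)
row 2: [64, 64, 0, 32] -> [0, 0, 128, 32]  score +128 (running 256)
row 3: [16, 2, 0, 16] -> [0, 16, 2, 16]  score +0 (running 256)
Board after move:
  0   0  16 128
  0   0  64   2
  0   0 128  32
  0  16   2  16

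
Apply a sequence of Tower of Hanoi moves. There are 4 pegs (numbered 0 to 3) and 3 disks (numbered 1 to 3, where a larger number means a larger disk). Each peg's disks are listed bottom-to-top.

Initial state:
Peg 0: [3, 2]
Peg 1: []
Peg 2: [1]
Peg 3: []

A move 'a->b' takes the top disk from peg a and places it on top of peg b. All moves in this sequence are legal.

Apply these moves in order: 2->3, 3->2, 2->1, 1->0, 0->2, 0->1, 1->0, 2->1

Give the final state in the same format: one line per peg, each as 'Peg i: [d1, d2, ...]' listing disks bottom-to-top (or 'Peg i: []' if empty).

Answer: Peg 0: [3, 2]
Peg 1: [1]
Peg 2: []
Peg 3: []

Derivation:
After move 1 (2->3):
Peg 0: [3, 2]
Peg 1: []
Peg 2: []
Peg 3: [1]

After move 2 (3->2):
Peg 0: [3, 2]
Peg 1: []
Peg 2: [1]
Peg 3: []

After move 3 (2->1):
Peg 0: [3, 2]
Peg 1: [1]
Peg 2: []
Peg 3: []

After move 4 (1->0):
Peg 0: [3, 2, 1]
Peg 1: []
Peg 2: []
Peg 3: []

After move 5 (0->2):
Peg 0: [3, 2]
Peg 1: []
Peg 2: [1]
Peg 3: []

After move 6 (0->1):
Peg 0: [3]
Peg 1: [2]
Peg 2: [1]
Peg 3: []

After move 7 (1->0):
Peg 0: [3, 2]
Peg 1: []
Peg 2: [1]
Peg 3: []

After move 8 (2->1):
Peg 0: [3, 2]
Peg 1: [1]
Peg 2: []
Peg 3: []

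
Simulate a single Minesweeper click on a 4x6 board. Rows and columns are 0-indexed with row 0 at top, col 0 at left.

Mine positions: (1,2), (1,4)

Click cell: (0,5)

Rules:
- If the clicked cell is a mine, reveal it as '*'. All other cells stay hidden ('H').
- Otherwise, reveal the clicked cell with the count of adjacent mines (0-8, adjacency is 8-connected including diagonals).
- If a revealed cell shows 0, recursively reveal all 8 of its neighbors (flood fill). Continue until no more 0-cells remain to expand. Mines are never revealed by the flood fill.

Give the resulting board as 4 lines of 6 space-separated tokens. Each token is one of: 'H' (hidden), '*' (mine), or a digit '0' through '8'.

H H H H H 1
H H H H H H
H H H H H H
H H H H H H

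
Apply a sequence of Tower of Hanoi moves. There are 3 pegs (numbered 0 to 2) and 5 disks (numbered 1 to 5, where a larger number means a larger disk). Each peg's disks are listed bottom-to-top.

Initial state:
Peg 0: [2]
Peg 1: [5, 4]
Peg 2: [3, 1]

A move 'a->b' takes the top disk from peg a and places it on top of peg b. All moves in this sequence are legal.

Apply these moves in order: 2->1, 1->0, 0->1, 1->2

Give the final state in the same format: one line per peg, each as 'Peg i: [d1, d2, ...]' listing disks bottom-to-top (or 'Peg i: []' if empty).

After move 1 (2->1):
Peg 0: [2]
Peg 1: [5, 4, 1]
Peg 2: [3]

After move 2 (1->0):
Peg 0: [2, 1]
Peg 1: [5, 4]
Peg 2: [3]

After move 3 (0->1):
Peg 0: [2]
Peg 1: [5, 4, 1]
Peg 2: [3]

After move 4 (1->2):
Peg 0: [2]
Peg 1: [5, 4]
Peg 2: [3, 1]

Answer: Peg 0: [2]
Peg 1: [5, 4]
Peg 2: [3, 1]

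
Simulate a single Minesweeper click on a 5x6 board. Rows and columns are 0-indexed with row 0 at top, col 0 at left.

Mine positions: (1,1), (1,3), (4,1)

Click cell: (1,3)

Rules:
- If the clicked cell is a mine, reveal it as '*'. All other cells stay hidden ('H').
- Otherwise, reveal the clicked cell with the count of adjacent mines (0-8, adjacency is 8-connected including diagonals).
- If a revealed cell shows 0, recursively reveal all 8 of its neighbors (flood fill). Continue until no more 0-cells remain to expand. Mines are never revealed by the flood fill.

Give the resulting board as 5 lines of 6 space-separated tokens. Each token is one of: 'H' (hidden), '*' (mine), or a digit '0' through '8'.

H H H H H H
H H H * H H
H H H H H H
H H H H H H
H H H H H H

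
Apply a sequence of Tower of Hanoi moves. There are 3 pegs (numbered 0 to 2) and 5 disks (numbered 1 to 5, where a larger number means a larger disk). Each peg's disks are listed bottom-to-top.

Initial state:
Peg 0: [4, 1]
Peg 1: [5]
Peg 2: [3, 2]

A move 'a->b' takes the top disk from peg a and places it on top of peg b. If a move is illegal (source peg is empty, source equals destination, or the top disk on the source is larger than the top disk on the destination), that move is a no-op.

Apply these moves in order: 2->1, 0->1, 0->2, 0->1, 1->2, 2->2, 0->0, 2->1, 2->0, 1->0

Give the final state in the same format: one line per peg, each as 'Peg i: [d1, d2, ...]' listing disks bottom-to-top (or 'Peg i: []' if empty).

After move 1 (2->1):
Peg 0: [4, 1]
Peg 1: [5, 2]
Peg 2: [3]

After move 2 (0->1):
Peg 0: [4]
Peg 1: [5, 2, 1]
Peg 2: [3]

After move 3 (0->2):
Peg 0: [4]
Peg 1: [5, 2, 1]
Peg 2: [3]

After move 4 (0->1):
Peg 0: [4]
Peg 1: [5, 2, 1]
Peg 2: [3]

After move 5 (1->2):
Peg 0: [4]
Peg 1: [5, 2]
Peg 2: [3, 1]

After move 6 (2->2):
Peg 0: [4]
Peg 1: [5, 2]
Peg 2: [3, 1]

After move 7 (0->0):
Peg 0: [4]
Peg 1: [5, 2]
Peg 2: [3, 1]

After move 8 (2->1):
Peg 0: [4]
Peg 1: [5, 2, 1]
Peg 2: [3]

After move 9 (2->0):
Peg 0: [4, 3]
Peg 1: [5, 2, 1]
Peg 2: []

After move 10 (1->0):
Peg 0: [4, 3, 1]
Peg 1: [5, 2]
Peg 2: []

Answer: Peg 0: [4, 3, 1]
Peg 1: [5, 2]
Peg 2: []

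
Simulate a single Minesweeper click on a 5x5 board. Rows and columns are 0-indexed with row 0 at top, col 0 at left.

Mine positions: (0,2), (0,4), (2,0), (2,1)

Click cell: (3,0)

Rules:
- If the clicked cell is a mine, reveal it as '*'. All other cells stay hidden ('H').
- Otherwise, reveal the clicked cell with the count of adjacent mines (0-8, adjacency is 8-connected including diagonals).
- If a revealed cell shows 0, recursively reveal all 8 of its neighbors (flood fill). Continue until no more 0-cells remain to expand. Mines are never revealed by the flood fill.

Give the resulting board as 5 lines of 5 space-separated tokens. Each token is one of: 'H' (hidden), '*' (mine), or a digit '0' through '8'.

H H H H H
H H H H H
H H H H H
2 H H H H
H H H H H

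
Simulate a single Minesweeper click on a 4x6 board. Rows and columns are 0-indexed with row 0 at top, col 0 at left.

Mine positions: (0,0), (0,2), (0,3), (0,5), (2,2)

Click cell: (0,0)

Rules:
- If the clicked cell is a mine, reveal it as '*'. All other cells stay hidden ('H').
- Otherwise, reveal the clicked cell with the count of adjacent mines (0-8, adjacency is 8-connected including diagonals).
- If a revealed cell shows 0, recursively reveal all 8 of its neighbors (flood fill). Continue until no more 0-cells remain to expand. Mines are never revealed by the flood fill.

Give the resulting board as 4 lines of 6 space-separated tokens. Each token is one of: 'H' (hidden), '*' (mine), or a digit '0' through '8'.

* H H H H H
H H H H H H
H H H H H H
H H H H H H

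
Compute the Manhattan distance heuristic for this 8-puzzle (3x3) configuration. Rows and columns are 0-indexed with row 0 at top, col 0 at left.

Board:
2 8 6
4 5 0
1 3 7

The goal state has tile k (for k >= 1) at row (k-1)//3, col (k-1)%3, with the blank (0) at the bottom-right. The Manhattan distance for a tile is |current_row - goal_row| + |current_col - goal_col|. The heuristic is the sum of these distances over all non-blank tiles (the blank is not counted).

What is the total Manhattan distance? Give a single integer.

Tile 2: at (0,0), goal (0,1), distance |0-0|+|0-1| = 1
Tile 8: at (0,1), goal (2,1), distance |0-2|+|1-1| = 2
Tile 6: at (0,2), goal (1,2), distance |0-1|+|2-2| = 1
Tile 4: at (1,0), goal (1,0), distance |1-1|+|0-0| = 0
Tile 5: at (1,1), goal (1,1), distance |1-1|+|1-1| = 0
Tile 1: at (2,0), goal (0,0), distance |2-0|+|0-0| = 2
Tile 3: at (2,1), goal (0,2), distance |2-0|+|1-2| = 3
Tile 7: at (2,2), goal (2,0), distance |2-2|+|2-0| = 2
Sum: 1 + 2 + 1 + 0 + 0 + 2 + 3 + 2 = 11

Answer: 11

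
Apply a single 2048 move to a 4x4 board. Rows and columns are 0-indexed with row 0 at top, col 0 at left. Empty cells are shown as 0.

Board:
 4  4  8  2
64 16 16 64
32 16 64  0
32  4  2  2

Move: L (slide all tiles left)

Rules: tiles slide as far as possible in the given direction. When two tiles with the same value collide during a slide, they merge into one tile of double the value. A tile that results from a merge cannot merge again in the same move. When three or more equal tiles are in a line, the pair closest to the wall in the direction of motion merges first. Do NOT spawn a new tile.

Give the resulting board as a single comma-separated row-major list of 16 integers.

Answer: 8, 8, 2, 0, 64, 32, 64, 0, 32, 16, 64, 0, 32, 4, 4, 0

Derivation:
Slide left:
row 0: [4, 4, 8, 2] -> [8, 8, 2, 0]
row 1: [64, 16, 16, 64] -> [64, 32, 64, 0]
row 2: [32, 16, 64, 0] -> [32, 16, 64, 0]
row 3: [32, 4, 2, 2] -> [32, 4, 4, 0]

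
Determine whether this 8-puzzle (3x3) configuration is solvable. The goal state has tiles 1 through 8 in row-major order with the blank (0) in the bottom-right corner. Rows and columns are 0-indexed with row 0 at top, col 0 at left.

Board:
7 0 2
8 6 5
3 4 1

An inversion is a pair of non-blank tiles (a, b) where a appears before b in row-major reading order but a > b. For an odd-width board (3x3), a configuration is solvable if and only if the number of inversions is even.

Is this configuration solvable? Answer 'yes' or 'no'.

Inversions (pairs i<j in row-major order where tile[i] > tile[j] > 0): 21
21 is odd, so the puzzle is not solvable.

Answer: no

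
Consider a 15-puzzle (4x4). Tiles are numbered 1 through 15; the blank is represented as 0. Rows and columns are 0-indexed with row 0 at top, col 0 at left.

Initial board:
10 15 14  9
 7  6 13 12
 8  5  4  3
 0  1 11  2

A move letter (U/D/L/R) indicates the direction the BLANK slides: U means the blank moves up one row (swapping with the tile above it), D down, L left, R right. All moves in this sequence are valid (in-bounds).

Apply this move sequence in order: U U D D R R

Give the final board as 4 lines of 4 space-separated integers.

Answer: 10 15 14  9
 7  6 13 12
 8  5  4  3
 1 11  0  2

Derivation:
After move 1 (U):
10 15 14  9
 7  6 13 12
 0  5  4  3
 8  1 11  2

After move 2 (U):
10 15 14  9
 0  6 13 12
 7  5  4  3
 8  1 11  2

After move 3 (D):
10 15 14  9
 7  6 13 12
 0  5  4  3
 8  1 11  2

After move 4 (D):
10 15 14  9
 7  6 13 12
 8  5  4  3
 0  1 11  2

After move 5 (R):
10 15 14  9
 7  6 13 12
 8  5  4  3
 1  0 11  2

After move 6 (R):
10 15 14  9
 7  6 13 12
 8  5  4  3
 1 11  0  2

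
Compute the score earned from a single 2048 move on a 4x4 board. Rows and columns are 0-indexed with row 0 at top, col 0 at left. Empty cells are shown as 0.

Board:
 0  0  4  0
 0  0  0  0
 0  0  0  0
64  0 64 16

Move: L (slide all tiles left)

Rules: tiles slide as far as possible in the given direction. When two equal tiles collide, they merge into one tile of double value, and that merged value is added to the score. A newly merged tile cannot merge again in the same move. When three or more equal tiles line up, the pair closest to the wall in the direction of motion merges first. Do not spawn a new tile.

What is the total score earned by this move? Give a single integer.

Answer: 128

Derivation:
Slide left:
row 0: [0, 0, 4, 0] -> [4, 0, 0, 0]  score +0 (running 0)
row 1: [0, 0, 0, 0] -> [0, 0, 0, 0]  score +0 (running 0)
row 2: [0, 0, 0, 0] -> [0, 0, 0, 0]  score +0 (running 0)
row 3: [64, 0, 64, 16] -> [128, 16, 0, 0]  score +128 (running 128)
Board after move:
  4   0   0   0
  0   0   0   0
  0   0   0   0
128  16   0   0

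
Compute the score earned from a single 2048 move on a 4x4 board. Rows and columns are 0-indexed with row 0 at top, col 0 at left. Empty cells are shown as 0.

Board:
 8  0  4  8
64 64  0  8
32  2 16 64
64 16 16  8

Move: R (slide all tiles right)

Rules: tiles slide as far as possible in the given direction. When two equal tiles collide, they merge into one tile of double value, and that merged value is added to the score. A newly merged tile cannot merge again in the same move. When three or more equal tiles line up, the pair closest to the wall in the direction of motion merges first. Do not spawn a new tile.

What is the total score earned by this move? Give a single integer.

Answer: 160

Derivation:
Slide right:
row 0: [8, 0, 4, 8] -> [0, 8, 4, 8]  score +0 (running 0)
row 1: [64, 64, 0, 8] -> [0, 0, 128, 8]  score +128 (running 128)
row 2: [32, 2, 16, 64] -> [32, 2, 16, 64]  score +0 (running 128)
row 3: [64, 16, 16, 8] -> [0, 64, 32, 8]  score +32 (running 160)
Board after move:
  0   8   4   8
  0   0 128   8
 32   2  16  64
  0  64  32   8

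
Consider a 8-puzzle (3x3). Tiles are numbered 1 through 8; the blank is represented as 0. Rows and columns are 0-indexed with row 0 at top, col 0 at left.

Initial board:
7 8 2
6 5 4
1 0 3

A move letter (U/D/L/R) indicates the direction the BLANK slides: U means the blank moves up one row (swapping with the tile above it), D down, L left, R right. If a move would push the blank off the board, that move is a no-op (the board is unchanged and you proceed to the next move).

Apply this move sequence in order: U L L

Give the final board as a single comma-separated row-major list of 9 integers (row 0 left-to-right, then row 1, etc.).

After move 1 (U):
7 8 2
6 0 4
1 5 3

After move 2 (L):
7 8 2
0 6 4
1 5 3

After move 3 (L):
7 8 2
0 6 4
1 5 3

Answer: 7, 8, 2, 0, 6, 4, 1, 5, 3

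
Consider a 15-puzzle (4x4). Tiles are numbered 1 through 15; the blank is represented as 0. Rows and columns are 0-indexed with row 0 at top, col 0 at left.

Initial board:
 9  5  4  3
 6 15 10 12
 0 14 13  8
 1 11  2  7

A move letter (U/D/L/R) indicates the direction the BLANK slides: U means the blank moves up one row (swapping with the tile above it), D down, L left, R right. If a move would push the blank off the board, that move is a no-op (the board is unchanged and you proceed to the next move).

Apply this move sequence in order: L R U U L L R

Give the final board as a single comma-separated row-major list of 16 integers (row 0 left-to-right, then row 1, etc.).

After move 1 (L):
 9  5  4  3
 6 15 10 12
 0 14 13  8
 1 11  2  7

After move 2 (R):
 9  5  4  3
 6 15 10 12
14  0 13  8
 1 11  2  7

After move 3 (U):
 9  5  4  3
 6  0 10 12
14 15 13  8
 1 11  2  7

After move 4 (U):
 9  0  4  3
 6  5 10 12
14 15 13  8
 1 11  2  7

After move 5 (L):
 0  9  4  3
 6  5 10 12
14 15 13  8
 1 11  2  7

After move 6 (L):
 0  9  4  3
 6  5 10 12
14 15 13  8
 1 11  2  7

After move 7 (R):
 9  0  4  3
 6  5 10 12
14 15 13  8
 1 11  2  7

Answer: 9, 0, 4, 3, 6, 5, 10, 12, 14, 15, 13, 8, 1, 11, 2, 7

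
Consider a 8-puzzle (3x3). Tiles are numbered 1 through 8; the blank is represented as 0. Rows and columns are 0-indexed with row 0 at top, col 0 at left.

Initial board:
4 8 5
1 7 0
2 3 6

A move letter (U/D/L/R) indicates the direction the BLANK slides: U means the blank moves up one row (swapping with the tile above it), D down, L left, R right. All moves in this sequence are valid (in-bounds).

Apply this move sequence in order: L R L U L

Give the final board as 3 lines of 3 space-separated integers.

After move 1 (L):
4 8 5
1 0 7
2 3 6

After move 2 (R):
4 8 5
1 7 0
2 3 6

After move 3 (L):
4 8 5
1 0 7
2 3 6

After move 4 (U):
4 0 5
1 8 7
2 3 6

After move 5 (L):
0 4 5
1 8 7
2 3 6

Answer: 0 4 5
1 8 7
2 3 6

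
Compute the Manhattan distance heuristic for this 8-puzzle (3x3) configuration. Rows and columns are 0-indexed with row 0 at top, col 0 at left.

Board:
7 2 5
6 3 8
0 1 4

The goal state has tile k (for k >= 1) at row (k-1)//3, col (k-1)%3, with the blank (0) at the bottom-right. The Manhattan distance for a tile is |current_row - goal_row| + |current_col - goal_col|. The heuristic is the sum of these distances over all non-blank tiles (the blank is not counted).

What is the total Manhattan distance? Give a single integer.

Answer: 16

Derivation:
Tile 7: (0,0)->(2,0) = 2
Tile 2: (0,1)->(0,1) = 0
Tile 5: (0,2)->(1,1) = 2
Tile 6: (1,0)->(1,2) = 2
Tile 3: (1,1)->(0,2) = 2
Tile 8: (1,2)->(2,1) = 2
Tile 1: (2,1)->(0,0) = 3
Tile 4: (2,2)->(1,0) = 3
Sum: 2 + 0 + 2 + 2 + 2 + 2 + 3 + 3 = 16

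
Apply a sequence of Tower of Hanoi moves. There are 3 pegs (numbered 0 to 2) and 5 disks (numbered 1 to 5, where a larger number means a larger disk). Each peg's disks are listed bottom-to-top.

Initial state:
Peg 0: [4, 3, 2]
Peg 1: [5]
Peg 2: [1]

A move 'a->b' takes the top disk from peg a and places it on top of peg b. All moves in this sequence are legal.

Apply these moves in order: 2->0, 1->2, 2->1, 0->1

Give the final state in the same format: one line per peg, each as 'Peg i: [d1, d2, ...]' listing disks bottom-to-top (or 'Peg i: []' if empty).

Answer: Peg 0: [4, 3, 2]
Peg 1: [5, 1]
Peg 2: []

Derivation:
After move 1 (2->0):
Peg 0: [4, 3, 2, 1]
Peg 1: [5]
Peg 2: []

After move 2 (1->2):
Peg 0: [4, 3, 2, 1]
Peg 1: []
Peg 2: [5]

After move 3 (2->1):
Peg 0: [4, 3, 2, 1]
Peg 1: [5]
Peg 2: []

After move 4 (0->1):
Peg 0: [4, 3, 2]
Peg 1: [5, 1]
Peg 2: []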